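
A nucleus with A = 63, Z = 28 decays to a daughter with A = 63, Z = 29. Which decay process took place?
ΔA = 0, ΔZ = +1 ⇒ beta-minus decay (β⁻)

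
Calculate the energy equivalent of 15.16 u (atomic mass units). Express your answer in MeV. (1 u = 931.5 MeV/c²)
E = mc² = 14120 MeV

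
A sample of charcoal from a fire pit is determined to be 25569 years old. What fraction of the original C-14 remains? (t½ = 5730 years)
N/N₀ = (1/2)^(t/t½) = 0.04536 = 4.54%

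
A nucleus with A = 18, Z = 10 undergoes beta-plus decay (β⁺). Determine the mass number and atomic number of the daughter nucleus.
Daughter: A = 18, Z = 9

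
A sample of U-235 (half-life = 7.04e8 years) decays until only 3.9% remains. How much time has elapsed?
t = t½ × log₂(N₀/N) = 3.295e9 years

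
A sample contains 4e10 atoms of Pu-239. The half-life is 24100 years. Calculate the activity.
A = λN = 1.15e6 decays/year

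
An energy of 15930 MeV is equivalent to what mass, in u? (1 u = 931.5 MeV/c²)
m = E/c² = 17.1 u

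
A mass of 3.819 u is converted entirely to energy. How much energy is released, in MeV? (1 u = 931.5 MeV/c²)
E = mc² = 3557 MeV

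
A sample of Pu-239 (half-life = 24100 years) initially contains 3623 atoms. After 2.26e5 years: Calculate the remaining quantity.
N = N₀(1/2)^(t/t½) = 5.447 atoms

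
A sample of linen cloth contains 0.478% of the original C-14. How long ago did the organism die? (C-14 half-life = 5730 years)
Age = t½ × log₂(1/ratio) = 44170 years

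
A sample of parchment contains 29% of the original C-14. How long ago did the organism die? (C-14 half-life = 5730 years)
Age = t½ × log₂(1/ratio) = 10230 years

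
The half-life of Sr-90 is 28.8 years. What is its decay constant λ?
λ = ln(2)/t½ = 0.02407 year⁻¹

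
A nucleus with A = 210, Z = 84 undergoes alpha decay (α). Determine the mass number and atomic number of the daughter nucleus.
Daughter: A = 206, Z = 82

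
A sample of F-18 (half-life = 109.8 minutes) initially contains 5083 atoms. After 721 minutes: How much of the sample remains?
N = N₀(1/2)^(t/t½) = 53.63 atoms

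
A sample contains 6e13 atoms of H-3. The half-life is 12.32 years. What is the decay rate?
A = λN = 3.376e12 decays/year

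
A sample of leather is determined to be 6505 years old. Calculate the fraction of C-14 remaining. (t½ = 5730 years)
N/N₀ = (1/2)^(t/t½) = 0.4553 = 45.5%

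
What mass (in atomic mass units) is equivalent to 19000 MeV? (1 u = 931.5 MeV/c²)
m = E/c² = 20.4 u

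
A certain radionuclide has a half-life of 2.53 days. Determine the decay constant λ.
λ = ln(2)/t½ = 0.274 day⁻¹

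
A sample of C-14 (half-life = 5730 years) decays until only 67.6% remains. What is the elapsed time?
t = t½ × log₂(N₀/N) = 3237 years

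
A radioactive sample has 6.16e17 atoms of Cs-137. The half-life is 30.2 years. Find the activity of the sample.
A = λN = 1.414e16 decays/year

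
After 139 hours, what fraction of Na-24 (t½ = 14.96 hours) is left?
N/N₀ = (1/2)^(t/t½) = 0.001596 = 0.16%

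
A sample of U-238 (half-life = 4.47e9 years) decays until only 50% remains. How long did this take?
t = t½ × log₂(N₀/N) = 4.47e9 years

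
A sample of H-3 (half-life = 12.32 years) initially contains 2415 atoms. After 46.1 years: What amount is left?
N = N₀(1/2)^(t/t½) = 180.5 atoms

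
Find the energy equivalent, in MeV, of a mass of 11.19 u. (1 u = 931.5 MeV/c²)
E = mc² = 10420 MeV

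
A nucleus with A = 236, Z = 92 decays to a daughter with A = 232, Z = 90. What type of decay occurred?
ΔA = -4, ΔZ = -2 ⇒ alpha decay (α)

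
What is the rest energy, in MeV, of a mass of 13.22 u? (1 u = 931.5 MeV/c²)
E = mc² = 12310 MeV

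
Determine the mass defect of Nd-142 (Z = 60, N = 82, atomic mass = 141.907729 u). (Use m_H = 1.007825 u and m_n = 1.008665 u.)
Δm = Z·m_H + N·m_n − M = 1.272 u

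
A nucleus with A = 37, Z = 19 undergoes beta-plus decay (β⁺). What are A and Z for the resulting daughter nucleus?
Daughter: A = 37, Z = 18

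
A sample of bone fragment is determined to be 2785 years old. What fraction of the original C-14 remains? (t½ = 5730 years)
N/N₀ = (1/2)^(t/t½) = 0.714 = 71.4%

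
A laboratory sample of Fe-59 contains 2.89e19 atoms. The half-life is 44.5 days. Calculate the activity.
A = λN = 4.502e17 decays/day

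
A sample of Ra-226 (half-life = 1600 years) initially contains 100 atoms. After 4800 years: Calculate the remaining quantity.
N = N₀(1/2)^(t/t½) = 12.5 atoms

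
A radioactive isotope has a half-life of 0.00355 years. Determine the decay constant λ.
λ = ln(2)/t½ = 195.3 year⁻¹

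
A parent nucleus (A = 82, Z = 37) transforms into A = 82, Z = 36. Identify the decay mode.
ΔA = 0, ΔZ = -1 ⇒ beta-plus decay (β⁺) or electron capture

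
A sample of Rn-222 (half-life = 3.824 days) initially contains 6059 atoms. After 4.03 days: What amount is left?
N = N₀(1/2)^(t/t½) = 2918 atoms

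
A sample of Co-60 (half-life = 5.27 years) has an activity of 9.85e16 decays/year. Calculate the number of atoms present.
N = A/λ = 7.489e17 atoms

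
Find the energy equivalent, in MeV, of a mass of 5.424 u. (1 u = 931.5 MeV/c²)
E = mc² = 5052 MeV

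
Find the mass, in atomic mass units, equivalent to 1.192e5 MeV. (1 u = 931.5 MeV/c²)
m = E/c² = 128 u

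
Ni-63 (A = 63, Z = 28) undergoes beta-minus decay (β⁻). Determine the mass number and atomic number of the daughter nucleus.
Daughter: A = 63, Z = 29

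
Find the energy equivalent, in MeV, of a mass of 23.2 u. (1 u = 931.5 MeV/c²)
E = mc² = 21610 MeV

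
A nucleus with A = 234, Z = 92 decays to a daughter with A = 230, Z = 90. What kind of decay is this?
ΔA = -4, ΔZ = -2 ⇒ alpha decay (α)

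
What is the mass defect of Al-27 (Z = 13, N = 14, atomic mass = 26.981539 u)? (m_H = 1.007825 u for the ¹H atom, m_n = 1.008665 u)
Δm = Z·m_H + N·m_n − M = 0.2415 u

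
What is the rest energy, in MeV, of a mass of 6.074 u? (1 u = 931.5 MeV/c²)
E = mc² = 5658 MeV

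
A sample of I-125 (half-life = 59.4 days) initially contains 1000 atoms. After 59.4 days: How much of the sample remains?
N = N₀(1/2)^(t/t½) = 500 atoms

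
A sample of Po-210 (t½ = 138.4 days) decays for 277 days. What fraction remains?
N/N₀ = (1/2)^(t/t½) = 0.2497 = 25%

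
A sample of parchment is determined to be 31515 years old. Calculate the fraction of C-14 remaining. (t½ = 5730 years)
N/N₀ = (1/2)^(t/t½) = 0.0221 = 2.21%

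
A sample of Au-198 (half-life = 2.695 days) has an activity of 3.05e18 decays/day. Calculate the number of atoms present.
N = A/λ = 1.186e19 atoms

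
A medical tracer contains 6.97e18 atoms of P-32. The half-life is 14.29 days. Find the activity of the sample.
A = λN = 3.381e17 decays/day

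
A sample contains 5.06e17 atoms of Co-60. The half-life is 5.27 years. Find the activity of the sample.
A = λN = 6.655e16 decays/year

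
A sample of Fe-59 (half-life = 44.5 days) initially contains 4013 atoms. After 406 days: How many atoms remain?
N = N₀(1/2)^(t/t½) = 7.194 atoms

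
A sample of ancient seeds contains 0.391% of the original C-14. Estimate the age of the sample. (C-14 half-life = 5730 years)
Age = t½ × log₂(1/ratio) = 45830 years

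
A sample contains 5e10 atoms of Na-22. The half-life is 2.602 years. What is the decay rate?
A = λN = 1.332e10 decays/year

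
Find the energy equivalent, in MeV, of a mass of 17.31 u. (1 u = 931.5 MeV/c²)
E = mc² = 16120 MeV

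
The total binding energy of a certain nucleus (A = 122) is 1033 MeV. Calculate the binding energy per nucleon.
B.E./A = 1033/122 = 8.467 MeV/nucleon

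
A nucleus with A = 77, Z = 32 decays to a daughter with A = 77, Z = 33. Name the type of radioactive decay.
ΔA = 0, ΔZ = +1 ⇒ beta-minus decay (β⁻)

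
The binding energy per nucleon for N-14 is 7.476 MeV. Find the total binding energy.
B.E. = 7.476 × 14 = 104.7 MeV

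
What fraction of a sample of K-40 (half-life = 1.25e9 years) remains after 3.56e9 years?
N/N₀ = (1/2)^(t/t½) = 0.1389 = 13.9%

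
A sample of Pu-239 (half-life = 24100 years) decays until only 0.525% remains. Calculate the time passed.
t = t½ × log₂(N₀/N) = 1.825e5 years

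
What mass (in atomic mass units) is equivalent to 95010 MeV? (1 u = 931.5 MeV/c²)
m = E/c² = 102 u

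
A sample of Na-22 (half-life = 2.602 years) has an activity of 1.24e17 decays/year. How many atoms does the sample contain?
N = A/λ = 4.655e17 atoms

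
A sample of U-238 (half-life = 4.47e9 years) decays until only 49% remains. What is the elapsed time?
t = t½ × log₂(N₀/N) = 4.6e9 years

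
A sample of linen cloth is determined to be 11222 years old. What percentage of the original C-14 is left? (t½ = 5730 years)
N/N₀ = (1/2)^(t/t½) = 0.2573 = 25.7%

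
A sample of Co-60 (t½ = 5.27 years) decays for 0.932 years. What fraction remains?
N/N₀ = (1/2)^(t/t½) = 0.8846 = 88.5%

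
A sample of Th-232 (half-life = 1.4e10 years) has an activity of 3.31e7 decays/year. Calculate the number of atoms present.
N = A/λ = 6.685e17 atoms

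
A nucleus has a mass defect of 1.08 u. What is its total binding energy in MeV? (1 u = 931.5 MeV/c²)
B.E. = Δm × 931.5 = 1006 MeV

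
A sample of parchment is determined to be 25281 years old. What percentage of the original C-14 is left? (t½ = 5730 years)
N/N₀ = (1/2)^(t/t½) = 0.04697 = 4.7%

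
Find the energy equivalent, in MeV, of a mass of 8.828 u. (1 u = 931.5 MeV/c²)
E = mc² = 8223 MeV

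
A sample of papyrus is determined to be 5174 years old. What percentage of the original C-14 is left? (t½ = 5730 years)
N/N₀ = (1/2)^(t/t½) = 0.5348 = 53.5%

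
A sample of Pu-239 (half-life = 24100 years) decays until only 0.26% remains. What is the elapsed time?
t = t½ × log₂(N₀/N) = 2.07e5 years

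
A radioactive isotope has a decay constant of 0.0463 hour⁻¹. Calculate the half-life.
t½ = ln(2)/λ = 14.97 hours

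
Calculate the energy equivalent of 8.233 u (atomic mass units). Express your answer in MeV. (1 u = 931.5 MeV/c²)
E = mc² = 7669 MeV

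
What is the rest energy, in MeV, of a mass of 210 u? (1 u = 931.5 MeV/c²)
E = mc² = 1.956e5 MeV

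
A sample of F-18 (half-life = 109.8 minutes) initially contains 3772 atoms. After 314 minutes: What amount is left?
N = N₀(1/2)^(t/t½) = 519.6 atoms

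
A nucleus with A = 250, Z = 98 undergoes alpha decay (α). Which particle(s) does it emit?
α particle = ⁴₂He (2 protons + 2 neutrons)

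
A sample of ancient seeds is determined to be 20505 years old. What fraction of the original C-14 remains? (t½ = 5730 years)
N/N₀ = (1/2)^(t/t½) = 0.08371 = 8.37%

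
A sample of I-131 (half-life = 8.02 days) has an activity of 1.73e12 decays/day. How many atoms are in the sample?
N = A/λ = 2.002e13 atoms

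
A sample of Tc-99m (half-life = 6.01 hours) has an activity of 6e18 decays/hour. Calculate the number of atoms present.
N = A/λ = 5.202e19 atoms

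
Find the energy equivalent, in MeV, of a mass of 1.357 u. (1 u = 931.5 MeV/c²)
E = mc² = 1264 MeV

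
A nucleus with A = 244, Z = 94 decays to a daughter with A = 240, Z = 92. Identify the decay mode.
ΔA = -4, ΔZ = -2 ⇒ alpha decay (α)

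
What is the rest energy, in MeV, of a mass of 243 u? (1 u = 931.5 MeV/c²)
E = mc² = 2.264e5 MeV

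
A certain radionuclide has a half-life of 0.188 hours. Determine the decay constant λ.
λ = ln(2)/t½ = 3.687 hour⁻¹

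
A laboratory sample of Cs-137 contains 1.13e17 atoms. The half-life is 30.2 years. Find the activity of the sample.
A = λN = 2.594e15 decays/year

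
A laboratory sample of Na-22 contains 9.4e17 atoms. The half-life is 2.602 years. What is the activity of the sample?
A = λN = 2.504e17 decays/year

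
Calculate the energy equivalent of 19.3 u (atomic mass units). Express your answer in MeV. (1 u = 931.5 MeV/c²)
E = mc² = 17980 MeV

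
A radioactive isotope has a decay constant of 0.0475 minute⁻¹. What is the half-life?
t½ = ln(2)/λ = 14.59 minutes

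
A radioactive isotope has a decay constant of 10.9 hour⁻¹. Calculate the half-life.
t½ = ln(2)/λ = 0.06359 hours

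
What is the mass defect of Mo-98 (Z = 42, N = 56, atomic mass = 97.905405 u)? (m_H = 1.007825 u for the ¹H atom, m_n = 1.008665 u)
Δm = Z·m_H + N·m_n − M = 0.9085 u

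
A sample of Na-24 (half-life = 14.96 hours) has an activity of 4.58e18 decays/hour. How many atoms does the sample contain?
N = A/λ = 9.885e19 atoms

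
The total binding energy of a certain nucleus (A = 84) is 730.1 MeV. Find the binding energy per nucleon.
B.E./A = 730.1/84 = 8.692 MeV/nucleon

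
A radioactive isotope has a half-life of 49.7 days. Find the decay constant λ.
λ = ln(2)/t½ = 0.01395 day⁻¹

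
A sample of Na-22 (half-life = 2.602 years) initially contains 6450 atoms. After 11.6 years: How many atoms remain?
N = N₀(1/2)^(t/t½) = 293.5 atoms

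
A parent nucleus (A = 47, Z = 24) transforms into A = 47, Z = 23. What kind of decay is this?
ΔA = 0, ΔZ = -1 ⇒ beta-plus decay (β⁺) or electron capture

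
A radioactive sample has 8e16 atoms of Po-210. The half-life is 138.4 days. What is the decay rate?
A = λN = 4.007e14 decays/day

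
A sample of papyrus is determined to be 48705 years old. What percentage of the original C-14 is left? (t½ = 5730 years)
N/N₀ = (1/2)^(t/t½) = 0.002762 = 0.276%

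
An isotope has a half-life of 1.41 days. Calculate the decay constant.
λ = ln(2)/t½ = 0.4916 day⁻¹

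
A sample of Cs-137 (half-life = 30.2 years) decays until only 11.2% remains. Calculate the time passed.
t = t½ × log₂(N₀/N) = 95.38 years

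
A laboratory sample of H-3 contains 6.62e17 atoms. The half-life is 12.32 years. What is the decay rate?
A = λN = 3.725e16 decays/year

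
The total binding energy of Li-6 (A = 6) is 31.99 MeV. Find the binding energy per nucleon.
B.E./A = 31.99/6 = 5.332 MeV/nucleon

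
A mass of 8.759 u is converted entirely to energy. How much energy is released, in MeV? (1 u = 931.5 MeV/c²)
E = mc² = 8159 MeV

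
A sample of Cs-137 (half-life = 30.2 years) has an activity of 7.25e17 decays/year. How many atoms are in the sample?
N = A/λ = 3.159e19 atoms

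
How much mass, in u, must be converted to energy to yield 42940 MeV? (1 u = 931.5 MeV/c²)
m = E/c² = 46.1 u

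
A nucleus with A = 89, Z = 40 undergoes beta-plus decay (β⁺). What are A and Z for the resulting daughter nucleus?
Daughter: A = 89, Z = 39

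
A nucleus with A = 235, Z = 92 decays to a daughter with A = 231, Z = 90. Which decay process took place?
ΔA = -4, ΔZ = -2 ⇒ alpha decay (α)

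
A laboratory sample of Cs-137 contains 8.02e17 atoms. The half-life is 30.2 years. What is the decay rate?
A = λN = 1.841e16 decays/year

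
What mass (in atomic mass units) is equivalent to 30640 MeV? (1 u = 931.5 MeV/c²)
m = E/c² = 32.89 u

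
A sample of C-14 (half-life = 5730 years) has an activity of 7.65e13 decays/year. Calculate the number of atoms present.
N = A/λ = 6.324e17 atoms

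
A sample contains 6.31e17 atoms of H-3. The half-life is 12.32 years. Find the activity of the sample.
A = λN = 3.55e16 decays/year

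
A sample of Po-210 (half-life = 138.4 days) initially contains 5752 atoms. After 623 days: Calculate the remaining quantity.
N = N₀(1/2)^(t/t½) = 254 atoms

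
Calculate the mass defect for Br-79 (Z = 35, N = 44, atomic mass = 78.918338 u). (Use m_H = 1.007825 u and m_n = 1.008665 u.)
Δm = Z·m_H + N·m_n − M = 0.7368 u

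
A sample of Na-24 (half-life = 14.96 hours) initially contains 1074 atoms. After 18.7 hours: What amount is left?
N = N₀(1/2)^(t/t½) = 451.6 atoms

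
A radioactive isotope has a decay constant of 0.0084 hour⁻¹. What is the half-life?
t½ = ln(2)/λ = 82.52 hours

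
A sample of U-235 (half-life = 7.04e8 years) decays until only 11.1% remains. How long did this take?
t = t½ × log₂(N₀/N) = 2.233e9 years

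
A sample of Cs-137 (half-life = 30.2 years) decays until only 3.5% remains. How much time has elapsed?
t = t½ × log₂(N₀/N) = 146.1 years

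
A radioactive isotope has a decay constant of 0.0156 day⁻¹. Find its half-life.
t½ = ln(2)/λ = 44.43 days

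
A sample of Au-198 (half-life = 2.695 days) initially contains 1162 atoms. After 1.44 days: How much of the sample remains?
N = N₀(1/2)^(t/t½) = 802.3 atoms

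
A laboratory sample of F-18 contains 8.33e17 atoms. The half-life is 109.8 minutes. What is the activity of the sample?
A = λN = 5.259e15 decays/minute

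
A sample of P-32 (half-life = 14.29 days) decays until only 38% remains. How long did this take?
t = t½ × log₂(N₀/N) = 19.95 days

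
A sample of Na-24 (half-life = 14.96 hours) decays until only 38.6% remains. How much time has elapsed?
t = t½ × log₂(N₀/N) = 20.54 hours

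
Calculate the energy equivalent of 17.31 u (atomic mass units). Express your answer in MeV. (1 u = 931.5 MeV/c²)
E = mc² = 16120 MeV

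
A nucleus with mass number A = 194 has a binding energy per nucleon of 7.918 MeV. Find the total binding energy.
B.E. = 7.918 × 194 = 1536 MeV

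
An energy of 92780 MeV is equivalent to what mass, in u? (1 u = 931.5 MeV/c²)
m = E/c² = 99.6 u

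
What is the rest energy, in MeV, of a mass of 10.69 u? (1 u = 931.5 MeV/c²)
E = mc² = 9958 MeV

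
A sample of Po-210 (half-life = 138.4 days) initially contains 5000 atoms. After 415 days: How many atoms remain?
N = N₀(1/2)^(t/t½) = 625.6 atoms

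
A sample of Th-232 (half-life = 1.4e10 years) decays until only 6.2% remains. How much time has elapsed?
t = t½ × log₂(N₀/N) = 5.616e10 years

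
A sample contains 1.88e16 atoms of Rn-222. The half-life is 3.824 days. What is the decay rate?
A = λN = 3.408e15 decays/day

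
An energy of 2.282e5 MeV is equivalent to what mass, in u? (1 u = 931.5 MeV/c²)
m = E/c² = 245 u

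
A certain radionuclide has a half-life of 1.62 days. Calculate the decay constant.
λ = ln(2)/t½ = 0.4279 day⁻¹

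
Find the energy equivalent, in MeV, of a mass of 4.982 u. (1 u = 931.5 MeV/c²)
E = mc² = 4641 MeV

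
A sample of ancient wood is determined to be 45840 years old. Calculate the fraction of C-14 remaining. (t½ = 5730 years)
N/N₀ = (1/2)^(t/t½) = 0.003906 = 0.391%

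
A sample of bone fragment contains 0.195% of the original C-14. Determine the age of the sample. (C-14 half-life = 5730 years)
Age = t½ × log₂(1/ratio) = 51580 years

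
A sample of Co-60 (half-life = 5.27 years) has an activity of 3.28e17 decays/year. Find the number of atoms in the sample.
N = A/λ = 2.494e18 atoms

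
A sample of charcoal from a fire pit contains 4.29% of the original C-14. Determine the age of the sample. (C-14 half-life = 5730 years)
Age = t½ × log₂(1/ratio) = 26030 years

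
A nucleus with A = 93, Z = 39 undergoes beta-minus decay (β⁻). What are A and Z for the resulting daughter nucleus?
Daughter: A = 93, Z = 40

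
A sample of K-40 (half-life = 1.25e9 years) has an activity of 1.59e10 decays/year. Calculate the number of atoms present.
N = A/λ = 2.867e19 atoms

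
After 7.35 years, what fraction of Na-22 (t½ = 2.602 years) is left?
N/N₀ = (1/2)^(t/t½) = 0.1411 = 14.1%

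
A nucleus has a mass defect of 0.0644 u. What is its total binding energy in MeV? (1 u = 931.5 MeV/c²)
B.E. = Δm × 931.5 = 59.99 MeV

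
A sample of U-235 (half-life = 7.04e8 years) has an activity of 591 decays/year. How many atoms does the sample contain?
N = A/λ = 6.003e11 atoms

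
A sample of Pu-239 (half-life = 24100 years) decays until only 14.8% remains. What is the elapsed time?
t = t½ × log₂(N₀/N) = 66430 years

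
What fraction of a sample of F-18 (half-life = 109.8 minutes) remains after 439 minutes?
N/N₀ = (1/2)^(t/t½) = 0.06258 = 6.26%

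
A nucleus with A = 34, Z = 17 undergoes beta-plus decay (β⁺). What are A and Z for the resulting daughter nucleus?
Daughter: A = 34, Z = 16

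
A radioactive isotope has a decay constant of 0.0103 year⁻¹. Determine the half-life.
t½ = ln(2)/λ = 67.3 years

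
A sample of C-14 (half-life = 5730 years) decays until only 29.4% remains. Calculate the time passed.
t = t½ × log₂(N₀/N) = 10120 years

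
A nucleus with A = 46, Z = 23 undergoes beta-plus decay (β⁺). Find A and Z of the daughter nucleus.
Daughter: A = 46, Z = 22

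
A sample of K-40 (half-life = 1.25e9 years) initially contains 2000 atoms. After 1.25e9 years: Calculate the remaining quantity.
N = N₀(1/2)^(t/t½) = 1000 atoms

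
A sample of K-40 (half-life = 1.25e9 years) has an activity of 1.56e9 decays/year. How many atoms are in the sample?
N = A/λ = 2.813e18 atoms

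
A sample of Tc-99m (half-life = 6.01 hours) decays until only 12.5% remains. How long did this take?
t = t½ × log₂(N₀/N) = 18.03 hours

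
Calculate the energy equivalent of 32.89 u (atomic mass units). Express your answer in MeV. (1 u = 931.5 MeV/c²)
E = mc² = 30640 MeV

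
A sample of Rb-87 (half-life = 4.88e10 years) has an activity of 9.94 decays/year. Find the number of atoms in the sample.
N = A/λ = 6.998e11 atoms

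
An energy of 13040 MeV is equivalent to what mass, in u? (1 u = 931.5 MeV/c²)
m = E/c² = 14 u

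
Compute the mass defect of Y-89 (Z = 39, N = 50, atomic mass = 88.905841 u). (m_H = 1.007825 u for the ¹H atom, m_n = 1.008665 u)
Δm = Z·m_H + N·m_n − M = 0.8326 u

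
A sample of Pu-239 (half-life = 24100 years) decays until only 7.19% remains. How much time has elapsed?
t = t½ × log₂(N₀/N) = 91530 years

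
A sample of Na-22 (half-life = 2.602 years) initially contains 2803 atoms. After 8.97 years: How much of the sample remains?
N = N₀(1/2)^(t/t½) = 257 atoms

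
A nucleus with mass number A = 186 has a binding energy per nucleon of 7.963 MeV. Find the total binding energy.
B.E. = 7.963 × 186 = 1481 MeV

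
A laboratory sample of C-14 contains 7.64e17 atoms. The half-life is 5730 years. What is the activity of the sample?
A = λN = 9.242e13 decays/year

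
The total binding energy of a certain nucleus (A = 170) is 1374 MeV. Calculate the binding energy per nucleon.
B.E./A = 1374/170 = 8.082 MeV/nucleon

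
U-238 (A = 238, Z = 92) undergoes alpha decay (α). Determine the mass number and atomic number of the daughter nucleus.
Daughter: A = 234, Z = 90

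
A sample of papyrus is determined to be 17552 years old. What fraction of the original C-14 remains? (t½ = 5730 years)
N/N₀ = (1/2)^(t/t½) = 0.1196 = 12%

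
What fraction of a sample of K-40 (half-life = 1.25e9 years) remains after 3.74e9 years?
N/N₀ = (1/2)^(t/t½) = 0.1257 = 12.6%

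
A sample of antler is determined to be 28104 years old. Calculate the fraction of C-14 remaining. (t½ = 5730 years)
N/N₀ = (1/2)^(t/t½) = 0.03338 = 3.34%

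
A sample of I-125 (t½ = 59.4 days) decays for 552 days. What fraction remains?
N/N₀ = (1/2)^(t/t½) = 0.001594 = 0.159%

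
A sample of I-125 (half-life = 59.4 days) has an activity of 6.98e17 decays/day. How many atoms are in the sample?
N = A/λ = 5.982e19 atoms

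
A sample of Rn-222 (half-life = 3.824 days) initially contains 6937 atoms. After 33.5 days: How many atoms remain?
N = N₀(1/2)^(t/t½) = 16 atoms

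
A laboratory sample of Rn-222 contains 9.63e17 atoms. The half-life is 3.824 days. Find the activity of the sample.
A = λN = 1.746e17 decays/day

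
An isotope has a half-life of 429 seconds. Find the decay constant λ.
λ = ln(2)/t½ = 0.001616 second⁻¹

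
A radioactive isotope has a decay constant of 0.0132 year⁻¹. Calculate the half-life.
t½ = ln(2)/λ = 52.51 years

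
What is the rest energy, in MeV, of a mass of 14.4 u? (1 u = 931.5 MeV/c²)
E = mc² = 13410 MeV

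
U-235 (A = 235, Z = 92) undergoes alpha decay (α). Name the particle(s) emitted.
α particle = ⁴₂He (2 protons + 2 neutrons)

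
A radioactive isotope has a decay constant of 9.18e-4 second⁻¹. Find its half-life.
t½ = ln(2)/λ = 755.1 seconds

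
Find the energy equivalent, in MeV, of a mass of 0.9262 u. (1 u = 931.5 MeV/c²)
E = mc² = 862.8 MeV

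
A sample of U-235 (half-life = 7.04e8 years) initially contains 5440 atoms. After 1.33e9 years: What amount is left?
N = N₀(1/2)^(t/t½) = 1469 atoms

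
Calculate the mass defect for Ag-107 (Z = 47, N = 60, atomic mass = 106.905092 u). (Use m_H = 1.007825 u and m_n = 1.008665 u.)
Δm = Z·m_H + N·m_n − M = 0.9826 u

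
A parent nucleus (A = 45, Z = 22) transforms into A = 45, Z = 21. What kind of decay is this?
ΔA = 0, ΔZ = -1 ⇒ beta-plus decay (β⁺) or electron capture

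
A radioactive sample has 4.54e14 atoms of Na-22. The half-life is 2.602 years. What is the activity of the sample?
A = λN = 1.209e14 decays/year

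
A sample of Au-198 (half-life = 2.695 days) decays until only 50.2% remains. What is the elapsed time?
t = t½ × log₂(N₀/N) = 2.679 days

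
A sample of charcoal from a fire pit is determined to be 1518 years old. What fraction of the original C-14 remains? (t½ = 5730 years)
N/N₀ = (1/2)^(t/t½) = 0.8322 = 83.2%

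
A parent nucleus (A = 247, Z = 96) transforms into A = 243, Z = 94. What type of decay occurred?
ΔA = -4, ΔZ = -2 ⇒ alpha decay (α)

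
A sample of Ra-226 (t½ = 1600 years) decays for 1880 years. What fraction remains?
N/N₀ = (1/2)^(t/t½) = 0.4429 = 44.3%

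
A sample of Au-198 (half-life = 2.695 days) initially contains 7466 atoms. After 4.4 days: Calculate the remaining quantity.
N = N₀(1/2)^(t/t½) = 2408 atoms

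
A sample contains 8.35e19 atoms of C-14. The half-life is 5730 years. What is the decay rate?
A = λN = 1.01e16 decays/year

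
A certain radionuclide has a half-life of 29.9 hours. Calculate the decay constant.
λ = ln(2)/t½ = 0.02318 hour⁻¹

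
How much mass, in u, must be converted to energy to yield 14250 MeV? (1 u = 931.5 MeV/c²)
m = E/c² = 15.3 u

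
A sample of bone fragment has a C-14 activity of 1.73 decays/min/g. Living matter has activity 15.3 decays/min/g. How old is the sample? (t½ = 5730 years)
Age = t½ × log₂(A₀/A) = 18020 years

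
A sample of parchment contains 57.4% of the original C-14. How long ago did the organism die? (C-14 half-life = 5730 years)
Age = t½ × log₂(1/ratio) = 4589 years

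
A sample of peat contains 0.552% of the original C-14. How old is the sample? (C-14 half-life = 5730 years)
Age = t½ × log₂(1/ratio) = 42980 years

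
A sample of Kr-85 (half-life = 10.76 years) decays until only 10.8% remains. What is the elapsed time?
t = t½ × log₂(N₀/N) = 34.55 years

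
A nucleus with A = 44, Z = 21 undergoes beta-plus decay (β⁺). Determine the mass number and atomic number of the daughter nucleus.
Daughter: A = 44, Z = 20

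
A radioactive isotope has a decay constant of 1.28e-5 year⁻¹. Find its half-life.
t½ = ln(2)/λ = 54150 years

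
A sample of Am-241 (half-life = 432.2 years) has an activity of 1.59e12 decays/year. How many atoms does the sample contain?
N = A/λ = 9.914e14 atoms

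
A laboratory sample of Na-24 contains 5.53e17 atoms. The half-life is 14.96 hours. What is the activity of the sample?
A = λN = 2.562e16 decays/hour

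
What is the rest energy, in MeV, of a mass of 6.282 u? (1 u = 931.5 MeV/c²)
E = mc² = 5852 MeV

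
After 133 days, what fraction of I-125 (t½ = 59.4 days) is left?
N/N₀ = (1/2)^(t/t½) = 0.2118 = 21.2%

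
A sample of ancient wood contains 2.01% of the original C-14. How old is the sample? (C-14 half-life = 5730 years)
Age = t½ × log₂(1/ratio) = 32300 years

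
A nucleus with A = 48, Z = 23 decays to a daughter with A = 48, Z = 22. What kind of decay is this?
ΔA = 0, ΔZ = -1 ⇒ beta-plus decay (β⁺) or electron capture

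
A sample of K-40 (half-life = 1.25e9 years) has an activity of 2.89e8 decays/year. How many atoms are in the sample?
N = A/λ = 5.212e17 atoms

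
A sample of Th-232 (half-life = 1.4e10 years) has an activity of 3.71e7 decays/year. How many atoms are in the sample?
N = A/λ = 7.493e17 atoms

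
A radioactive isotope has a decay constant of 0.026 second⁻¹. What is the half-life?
t½ = ln(2)/λ = 26.66 seconds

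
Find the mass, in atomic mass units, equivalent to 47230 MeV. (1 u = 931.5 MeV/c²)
m = E/c² = 50.7 u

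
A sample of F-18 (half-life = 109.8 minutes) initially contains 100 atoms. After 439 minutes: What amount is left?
N = N₀(1/2)^(t/t½) = 6.258 atoms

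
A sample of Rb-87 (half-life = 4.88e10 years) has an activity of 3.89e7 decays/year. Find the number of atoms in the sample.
N = A/λ = 2.739e18 atoms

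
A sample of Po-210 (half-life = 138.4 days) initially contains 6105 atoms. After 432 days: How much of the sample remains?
N = N₀(1/2)^(t/t½) = 701.5 atoms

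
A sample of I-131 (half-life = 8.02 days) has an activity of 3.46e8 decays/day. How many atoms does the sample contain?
N = A/λ = 4.003e9 atoms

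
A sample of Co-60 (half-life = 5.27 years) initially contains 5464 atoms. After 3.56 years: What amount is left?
N = N₀(1/2)^(t/t½) = 3421 atoms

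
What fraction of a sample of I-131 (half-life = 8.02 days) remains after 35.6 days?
N/N₀ = (1/2)^(t/t½) = 0.04611 = 4.61%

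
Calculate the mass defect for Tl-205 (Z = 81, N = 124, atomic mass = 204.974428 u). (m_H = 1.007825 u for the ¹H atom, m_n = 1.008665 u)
Δm = Z·m_H + N·m_n − M = 1.734 u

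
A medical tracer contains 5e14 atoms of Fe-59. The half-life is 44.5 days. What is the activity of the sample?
A = λN = 7.788e12 decays/day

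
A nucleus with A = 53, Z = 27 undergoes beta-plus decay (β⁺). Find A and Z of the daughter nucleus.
Daughter: A = 53, Z = 26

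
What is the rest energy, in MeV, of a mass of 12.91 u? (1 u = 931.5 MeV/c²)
E = mc² = 12030 MeV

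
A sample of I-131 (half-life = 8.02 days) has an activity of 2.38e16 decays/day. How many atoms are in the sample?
N = A/λ = 2.754e17 atoms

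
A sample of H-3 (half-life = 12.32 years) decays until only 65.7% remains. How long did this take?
t = t½ × log₂(N₀/N) = 7.466 years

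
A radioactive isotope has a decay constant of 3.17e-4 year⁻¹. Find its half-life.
t½ = ln(2)/λ = 2187 years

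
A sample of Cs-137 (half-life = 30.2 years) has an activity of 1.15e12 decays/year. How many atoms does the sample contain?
N = A/λ = 5.01e13 atoms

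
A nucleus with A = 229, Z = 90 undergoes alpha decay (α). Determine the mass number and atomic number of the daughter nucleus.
Daughter: A = 225, Z = 88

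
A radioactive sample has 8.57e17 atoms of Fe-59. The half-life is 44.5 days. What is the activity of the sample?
A = λN = 1.335e16 decays/day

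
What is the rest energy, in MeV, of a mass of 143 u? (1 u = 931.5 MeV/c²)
E = mc² = 1.332e5 MeV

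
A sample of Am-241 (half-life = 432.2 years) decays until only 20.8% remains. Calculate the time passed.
t = t½ × log₂(N₀/N) = 979.1 years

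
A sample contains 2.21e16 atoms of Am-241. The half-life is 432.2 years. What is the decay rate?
A = λN = 3.544e13 decays/year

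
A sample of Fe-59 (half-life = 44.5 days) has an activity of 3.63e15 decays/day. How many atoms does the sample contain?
N = A/λ = 2.33e17 atoms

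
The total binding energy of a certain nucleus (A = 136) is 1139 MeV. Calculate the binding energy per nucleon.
B.E./A = 1139/136 = 8.375 MeV/nucleon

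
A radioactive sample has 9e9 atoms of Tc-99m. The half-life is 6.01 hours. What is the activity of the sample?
A = λN = 1.038e9 decays/hour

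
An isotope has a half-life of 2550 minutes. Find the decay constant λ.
λ = ln(2)/t½ = 2.718e-4 minute⁻¹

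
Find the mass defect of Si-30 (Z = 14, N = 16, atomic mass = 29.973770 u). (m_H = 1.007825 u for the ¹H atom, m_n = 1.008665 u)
Δm = Z·m_H + N·m_n − M = 0.2744 u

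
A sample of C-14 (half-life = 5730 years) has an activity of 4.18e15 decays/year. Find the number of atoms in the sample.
N = A/λ = 3.455e19 atoms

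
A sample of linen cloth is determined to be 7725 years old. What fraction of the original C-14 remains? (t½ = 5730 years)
N/N₀ = (1/2)^(t/t½) = 0.3928 = 39.3%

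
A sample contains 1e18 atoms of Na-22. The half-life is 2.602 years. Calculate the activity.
A = λN = 2.664e17 decays/year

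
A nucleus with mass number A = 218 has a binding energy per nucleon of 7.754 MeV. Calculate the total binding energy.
B.E. = 7.754 × 218 = 1690 MeV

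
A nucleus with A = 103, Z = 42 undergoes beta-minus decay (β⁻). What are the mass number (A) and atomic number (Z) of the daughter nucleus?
Daughter: A = 103, Z = 43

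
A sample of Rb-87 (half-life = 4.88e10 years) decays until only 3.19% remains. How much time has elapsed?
t = t½ × log₂(N₀/N) = 2.426e11 years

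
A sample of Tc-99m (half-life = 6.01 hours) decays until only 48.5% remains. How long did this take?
t = t½ × log₂(N₀/N) = 6.274 hours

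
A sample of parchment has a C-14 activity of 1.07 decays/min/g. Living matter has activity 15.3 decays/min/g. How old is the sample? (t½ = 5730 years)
Age = t½ × log₂(A₀/A) = 21990 years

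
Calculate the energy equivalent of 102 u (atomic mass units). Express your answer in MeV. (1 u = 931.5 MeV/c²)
E = mc² = 95010 MeV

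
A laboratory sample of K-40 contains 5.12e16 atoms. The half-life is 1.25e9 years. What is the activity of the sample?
A = λN = 2.839e7 decays/year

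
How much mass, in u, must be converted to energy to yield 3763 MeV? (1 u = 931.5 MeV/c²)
m = E/c² = 4.04 u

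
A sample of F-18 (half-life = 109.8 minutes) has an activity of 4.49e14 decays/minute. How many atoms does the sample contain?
N = A/λ = 7.113e16 atoms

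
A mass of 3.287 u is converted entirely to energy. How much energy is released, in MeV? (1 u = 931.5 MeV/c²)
E = mc² = 3062 MeV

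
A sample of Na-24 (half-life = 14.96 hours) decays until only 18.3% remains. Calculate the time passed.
t = t½ × log₂(N₀/N) = 36.65 hours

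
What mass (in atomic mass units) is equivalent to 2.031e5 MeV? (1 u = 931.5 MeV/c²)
m = E/c² = 218 u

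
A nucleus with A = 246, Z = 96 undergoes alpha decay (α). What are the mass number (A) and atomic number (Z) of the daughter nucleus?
Daughter: A = 242, Z = 94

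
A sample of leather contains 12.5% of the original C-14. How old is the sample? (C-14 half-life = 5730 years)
Age = t½ × log₂(1/ratio) = 17190 years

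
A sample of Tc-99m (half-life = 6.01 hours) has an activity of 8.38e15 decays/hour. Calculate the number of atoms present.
N = A/λ = 7.266e16 atoms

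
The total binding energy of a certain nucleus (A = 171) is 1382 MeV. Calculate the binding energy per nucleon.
B.E./A = 1382/171 = 8.082 MeV/nucleon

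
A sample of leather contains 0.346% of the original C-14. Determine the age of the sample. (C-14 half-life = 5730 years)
Age = t½ × log₂(1/ratio) = 46840 years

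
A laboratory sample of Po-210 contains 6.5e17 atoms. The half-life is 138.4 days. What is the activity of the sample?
A = λN = 3.255e15 decays/day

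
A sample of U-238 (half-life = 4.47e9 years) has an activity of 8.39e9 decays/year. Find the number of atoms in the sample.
N = A/λ = 5.411e19 atoms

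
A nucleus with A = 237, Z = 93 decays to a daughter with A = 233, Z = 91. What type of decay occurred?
ΔA = -4, ΔZ = -2 ⇒ alpha decay (α)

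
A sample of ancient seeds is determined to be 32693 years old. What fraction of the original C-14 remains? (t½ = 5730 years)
N/N₀ = (1/2)^(t/t½) = 0.01916 = 1.92%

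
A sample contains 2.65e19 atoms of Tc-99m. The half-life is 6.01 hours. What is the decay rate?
A = λN = 3.056e18 decays/hour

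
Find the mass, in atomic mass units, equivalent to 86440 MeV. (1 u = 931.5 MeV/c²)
m = E/c² = 92.8 u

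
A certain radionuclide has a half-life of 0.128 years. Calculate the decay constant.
λ = ln(2)/t½ = 5.415 year⁻¹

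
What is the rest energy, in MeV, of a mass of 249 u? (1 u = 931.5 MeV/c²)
E = mc² = 2.319e5 MeV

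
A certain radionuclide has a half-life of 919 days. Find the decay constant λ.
λ = ln(2)/t½ = 7.542e-4 day⁻¹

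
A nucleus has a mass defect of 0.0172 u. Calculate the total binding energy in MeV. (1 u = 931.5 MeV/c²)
B.E. = Δm × 931.5 = 16.02 MeV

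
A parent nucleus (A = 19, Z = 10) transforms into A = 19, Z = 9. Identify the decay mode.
ΔA = 0, ΔZ = -1 ⇒ beta-plus decay (β⁺) or electron capture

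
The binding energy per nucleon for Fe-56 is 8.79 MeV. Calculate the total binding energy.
B.E. = 8.79 × 56 = 492.2 MeV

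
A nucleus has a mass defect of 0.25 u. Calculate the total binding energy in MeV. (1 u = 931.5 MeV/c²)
B.E. = Δm × 931.5 = 232.9 MeV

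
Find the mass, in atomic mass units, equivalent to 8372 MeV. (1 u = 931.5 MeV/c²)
m = E/c² = 8.988 u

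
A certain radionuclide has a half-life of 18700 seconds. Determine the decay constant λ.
λ = ln(2)/t½ = 3.707e-5 second⁻¹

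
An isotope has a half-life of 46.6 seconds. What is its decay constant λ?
λ = ln(2)/t½ = 0.01487 second⁻¹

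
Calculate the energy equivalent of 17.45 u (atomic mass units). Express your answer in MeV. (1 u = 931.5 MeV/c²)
E = mc² = 16250 MeV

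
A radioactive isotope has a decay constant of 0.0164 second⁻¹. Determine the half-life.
t½ = ln(2)/λ = 42.27 seconds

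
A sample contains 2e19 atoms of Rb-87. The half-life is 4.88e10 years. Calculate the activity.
A = λN = 2.841e8 decays/year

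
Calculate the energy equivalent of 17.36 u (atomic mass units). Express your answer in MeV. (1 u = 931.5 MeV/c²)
E = mc² = 16170 MeV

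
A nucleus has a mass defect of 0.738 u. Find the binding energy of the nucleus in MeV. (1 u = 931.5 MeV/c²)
B.E. = Δm × 931.5 = 687.4 MeV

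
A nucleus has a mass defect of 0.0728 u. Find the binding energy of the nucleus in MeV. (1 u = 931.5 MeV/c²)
B.E. = Δm × 931.5 = 67.81 MeV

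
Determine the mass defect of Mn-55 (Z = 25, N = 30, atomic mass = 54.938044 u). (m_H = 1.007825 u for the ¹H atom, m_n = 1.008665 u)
Δm = Z·m_H + N·m_n − M = 0.5175 u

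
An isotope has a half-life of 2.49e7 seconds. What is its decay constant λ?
λ = ln(2)/t½ = 2.784e-8 second⁻¹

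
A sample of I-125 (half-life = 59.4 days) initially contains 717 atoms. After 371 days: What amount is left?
N = N₀(1/2)^(t/t½) = 9.448 atoms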